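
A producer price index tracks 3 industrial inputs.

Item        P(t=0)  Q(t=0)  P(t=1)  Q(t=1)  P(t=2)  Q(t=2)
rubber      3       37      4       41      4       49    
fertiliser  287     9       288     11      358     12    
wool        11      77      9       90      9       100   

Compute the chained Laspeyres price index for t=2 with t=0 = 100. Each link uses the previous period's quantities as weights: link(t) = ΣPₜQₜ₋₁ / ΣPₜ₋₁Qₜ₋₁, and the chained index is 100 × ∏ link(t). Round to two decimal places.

Link t=0→t=1:
ΣP(t=1)Q(t=0) = 4×37 + 288×9 + 9×77 = 148 + 2592 + 693 = 3433
ΣP(t=0)Q(t=0) = 3×37 + 287×9 + 11×77 = 111 + 2583 + 847 = 3541
link = 3433/3541 = 0.969500
Link t=1→t=2:
ΣP(t=2)Q(t=1) = 4×41 + 358×11 + 9×90 = 164 + 3938 + 810 = 4912
ΣP(t=1)Q(t=1) = 4×41 + 288×11 + 9×90 = 164 + 3168 + 810 = 4142
link = 4912/4142 = 1.185901
Chained index = 100 × 0.969500 × 1.185901 = 114.9731

114.97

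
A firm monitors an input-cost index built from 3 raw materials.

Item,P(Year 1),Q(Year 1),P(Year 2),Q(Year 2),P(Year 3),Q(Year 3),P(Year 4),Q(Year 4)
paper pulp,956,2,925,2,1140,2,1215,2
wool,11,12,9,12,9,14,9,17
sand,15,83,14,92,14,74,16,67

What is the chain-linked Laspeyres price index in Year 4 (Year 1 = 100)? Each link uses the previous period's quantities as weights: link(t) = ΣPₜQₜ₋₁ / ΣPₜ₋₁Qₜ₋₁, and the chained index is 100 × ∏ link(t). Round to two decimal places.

116.73

Link Year 1→Year 2:
ΣP(Year 2)Q(Year 1) = 925×2 + 9×12 + 14×83 = 1850 + 108 + 1162 = 3120
ΣP(Year 1)Q(Year 1) = 956×2 + 11×12 + 15×83 = 1912 + 132 + 1245 = 3289
link = 3120/3289 = 0.948617
Link Year 2→Year 3:
ΣP(Year 3)Q(Year 2) = 1140×2 + 9×12 + 14×92 = 2280 + 108 + 1288 = 3676
ΣP(Year 2)Q(Year 2) = 925×2 + 9×12 + 14×92 = 1850 + 108 + 1288 = 3246
link = 3676/3246 = 1.132471
Link Year 3→Year 4:
ΣP(Year 4)Q(Year 3) = 1215×2 + 9×14 + 16×74 = 2430 + 126 + 1184 = 3740
ΣP(Year 3)Q(Year 3) = 1140×2 + 9×14 + 14×74 = 2280 + 126 + 1036 = 3442
link = 3740/3442 = 1.086578
Chained index = 100 × 0.948617 × 1.132471 × 1.086578 = 116.7289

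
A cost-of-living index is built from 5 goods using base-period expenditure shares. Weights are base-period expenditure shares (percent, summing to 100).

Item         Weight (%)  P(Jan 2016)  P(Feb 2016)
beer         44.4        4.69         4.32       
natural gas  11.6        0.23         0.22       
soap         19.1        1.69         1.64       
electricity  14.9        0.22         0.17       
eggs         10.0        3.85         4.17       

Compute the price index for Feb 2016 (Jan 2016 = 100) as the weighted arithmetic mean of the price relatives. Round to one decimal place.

beer: 44.4 × (4.32/4.69) = 44.4 × 0.921109 = 40.8972
natural gas: 11.6 × (0.22/0.23) = 11.6 × 0.956522 = 11.0957
soap: 19.1 × (1.64/1.69) = 19.1 × 0.970414 = 18.5349
electricity: 14.9 × (0.17/0.22) = 14.9 × 0.772727 = 11.5136
eggs: 10.0 × (4.17/3.85) = 10.0 × 1.083117 = 10.8312
Index = Σ wᵢ·(p₁ᵢ/p₀ᵢ) = 40.8972 + 11.0957 + 18.5349 + 11.5136 + 10.8312 = 92.8726

92.9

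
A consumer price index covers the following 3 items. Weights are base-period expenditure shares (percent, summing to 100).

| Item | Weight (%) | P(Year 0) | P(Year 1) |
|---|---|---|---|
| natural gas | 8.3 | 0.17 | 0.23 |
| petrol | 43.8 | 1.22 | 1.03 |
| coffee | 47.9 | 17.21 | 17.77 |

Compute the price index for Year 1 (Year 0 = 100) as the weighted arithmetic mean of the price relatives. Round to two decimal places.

natural gas: 8.3 × (0.23/0.17) = 8.3 × 1.352941 = 11.2294
petrol: 43.8 × (1.03/1.22) = 43.8 × 0.844262 = 36.9787
coffee: 47.9 × (17.77/17.21) = 47.9 × 1.032539 = 49.4586
Index = Σ wᵢ·(p₁ᵢ/p₀ᵢ) = 11.2294 + 36.9787 + 49.4586 = 97.6667

97.67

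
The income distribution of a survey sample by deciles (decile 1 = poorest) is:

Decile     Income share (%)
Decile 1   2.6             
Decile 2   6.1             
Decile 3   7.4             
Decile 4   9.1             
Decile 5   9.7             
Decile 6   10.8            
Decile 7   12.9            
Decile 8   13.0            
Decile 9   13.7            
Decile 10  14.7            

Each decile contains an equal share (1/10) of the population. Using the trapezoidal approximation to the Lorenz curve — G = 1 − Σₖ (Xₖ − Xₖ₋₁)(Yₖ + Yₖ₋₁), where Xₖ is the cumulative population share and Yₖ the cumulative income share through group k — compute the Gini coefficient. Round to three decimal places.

Cumulative income shares Yₖ: 0.0260, 0.0870, 0.1610, 0.2520, 0.3490, 0.4570, 0.5860, 0.7160, 0.8530, 1.0000
Σ (Xₖ−Xₖ₋₁)(Yₖ+Yₖ₋₁) = (1/10)(0.0260+0.0000) + (1/10)(0.0870+0.0260) + (1/10)(0.1610+0.0870) + (1/10)(0.2520+0.1610) + (1/10)(0.3490+0.2520) + (1/10)(0.4570+0.3490) + (1/10)(0.5860+0.4570) + (1/10)(0.7160+0.5860) + (1/10)(0.8530+0.7160) + (1/10)(1.0000+0.8530)
  = 0.0026 + 0.0113 + 0.0248 + 0.0413 + 0.0601 + 0.0806 + 0.1043 + 0.1302 + 0.1569 + 0.1853 = 0.7974
G = 1 − 0.7974 = 0.2026

0.203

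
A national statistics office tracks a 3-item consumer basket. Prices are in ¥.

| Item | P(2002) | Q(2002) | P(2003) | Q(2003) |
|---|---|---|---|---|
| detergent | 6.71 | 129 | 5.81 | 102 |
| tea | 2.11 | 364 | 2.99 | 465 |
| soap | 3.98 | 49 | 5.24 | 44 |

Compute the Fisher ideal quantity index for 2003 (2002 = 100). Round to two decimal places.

Laspeyres component (base-period weights):
ΣP(2002)Q(2003) = 6.71×102 + 2.11×465 + 3.98×44 = 684.42 + 981.15 + 175.12 = 1840.69
ΣP(2002)Q(2002) = 6.71×129 + 2.11×364 + 3.98×49 = 865.59 + 768.04 + 195.02 = 1828.65
L = 1840.69 / 1828.65 × 100 = 100.6584
Paasche component (current-period weights):
ΣP(2003)Q(2003) = 5.81×102 + 2.99×465 + 5.24×44 = 592.62 + 1390.35 + 230.56 = 2213.53
ΣP(2003)Q(2002) = 5.81×129 + 2.99×364 + 5.24×49 = 749.49 + 1088.36 + 256.76 = 2094.61
P = 2213.53 / 2094.61 × 100 = 105.6774
Fisher = √(L × P) = √(100.6584 × 105.6774) = 103.1374

103.14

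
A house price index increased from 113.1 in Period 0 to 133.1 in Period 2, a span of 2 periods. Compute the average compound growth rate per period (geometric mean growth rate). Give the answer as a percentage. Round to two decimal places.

Growth factor = (133.1/113.1)^(1/2) = (1.176835)^(1/2) = 1.084820
Growth rate = 1.084820 − 1 = 0.084820 = 8.4820%

8.48%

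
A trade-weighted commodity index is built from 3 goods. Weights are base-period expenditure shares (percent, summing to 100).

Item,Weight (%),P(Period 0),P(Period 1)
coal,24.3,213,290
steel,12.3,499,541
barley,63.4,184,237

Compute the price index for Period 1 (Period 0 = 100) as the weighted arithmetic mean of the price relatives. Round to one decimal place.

128.1

coal: 24.3 × (290/213) = 24.3 × 1.361502 = 33.0845
steel: 12.3 × (541/499) = 12.3 × 1.084168 = 13.3353
barley: 63.4 × (237/184) = 63.4 × 1.288043 = 81.6620
Index = Σ wᵢ·(p₁ᵢ/p₀ᵢ) = 33.0845 + 13.3353 + 81.6620 = 128.0817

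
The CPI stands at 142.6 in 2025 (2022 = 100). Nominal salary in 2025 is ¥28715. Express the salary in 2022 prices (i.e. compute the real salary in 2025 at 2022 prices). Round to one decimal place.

20136.7

Real = Nominal ÷ (Index/100) = 28715 ÷ (142.6/100)
     = 28715 ÷ 1.426 = 20136.7461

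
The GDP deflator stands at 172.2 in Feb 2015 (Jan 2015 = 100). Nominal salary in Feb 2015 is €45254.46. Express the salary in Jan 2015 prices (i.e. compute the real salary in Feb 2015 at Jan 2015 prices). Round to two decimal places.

Real = Nominal ÷ (Index/100) = 45254.46 ÷ (172.2/100)
     = 45254.46 ÷ 1.722 = 26280.1742

26280.17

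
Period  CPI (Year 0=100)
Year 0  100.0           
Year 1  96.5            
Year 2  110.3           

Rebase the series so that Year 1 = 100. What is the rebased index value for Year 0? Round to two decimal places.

103.63

Rebased(Year 0) = 100.0 / 96.5 × 100 = 103.6269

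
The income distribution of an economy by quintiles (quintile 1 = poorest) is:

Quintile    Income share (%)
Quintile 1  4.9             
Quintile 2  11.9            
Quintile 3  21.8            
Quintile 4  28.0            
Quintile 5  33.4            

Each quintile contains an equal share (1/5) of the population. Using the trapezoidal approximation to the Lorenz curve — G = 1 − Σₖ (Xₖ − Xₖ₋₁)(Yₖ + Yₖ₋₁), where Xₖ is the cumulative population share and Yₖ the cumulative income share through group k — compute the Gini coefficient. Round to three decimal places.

0.292

Cumulative income shares Yₖ: 0.0490, 0.1680, 0.3860, 0.6660, 1.0000
Σ (Xₖ−Xₖ₋₁)(Yₖ+Yₖ₋₁) = (1/5)(0.0490+0.0000) + (1/5)(0.1680+0.0490) + (1/5)(0.3860+0.1680) + (1/5)(0.6660+0.3860) + (1/5)(1.0000+0.6660)
  = 0.0098 + 0.0434 + 0.1108 + 0.2104 + 0.3332 = 0.7076
G = 1 − 0.7076 = 0.2924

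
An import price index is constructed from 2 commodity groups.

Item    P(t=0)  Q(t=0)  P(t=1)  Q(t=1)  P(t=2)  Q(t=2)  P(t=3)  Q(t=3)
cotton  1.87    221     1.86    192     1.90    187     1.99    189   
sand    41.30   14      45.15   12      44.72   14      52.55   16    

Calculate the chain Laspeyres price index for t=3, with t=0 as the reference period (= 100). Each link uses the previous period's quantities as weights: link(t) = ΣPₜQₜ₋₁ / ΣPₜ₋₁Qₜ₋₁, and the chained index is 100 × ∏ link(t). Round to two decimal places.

119.10

Link t=0→t=1:
ΣP(t=1)Q(t=0) = 1.86×221 + 45.15×14 = 411.06 + 632.1 = 1043.16
ΣP(t=0)Q(t=0) = 1.87×221 + 41.30×14 = 413.27 + 578.2 = 991.47
link = 1043.16/991.47 = 1.052135
Link t=1→t=2:
ΣP(t=2)Q(t=1) = 1.90×192 + 44.72×12 = 364.8 + 536.64 = 901.44
ΣP(t=1)Q(t=1) = 1.86×192 + 45.15×12 = 357.12 + 541.8 = 898.92
link = 901.44/898.92 = 1.002803
Link t=2→t=3:
ΣP(t=3)Q(t=2) = 1.99×187 + 52.55×14 = 372.13 + 735.7 = 1107.83
ΣP(t=2)Q(t=2) = 1.90×187 + 44.72×14 = 355.3 + 626.08 = 981.38
link = 1107.83/981.38 = 1.128849
Chained index = 100 × 1.052135 × 1.002803 × 1.128849 = 119.1031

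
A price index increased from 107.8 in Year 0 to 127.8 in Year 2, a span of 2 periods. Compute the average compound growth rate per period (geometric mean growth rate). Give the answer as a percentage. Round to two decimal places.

Growth factor = (127.8/107.8)^(1/2) = (1.185529)^(1/2) = 1.088820
Growth rate = 1.088820 − 1 = 0.088820 = 8.8820%

8.88%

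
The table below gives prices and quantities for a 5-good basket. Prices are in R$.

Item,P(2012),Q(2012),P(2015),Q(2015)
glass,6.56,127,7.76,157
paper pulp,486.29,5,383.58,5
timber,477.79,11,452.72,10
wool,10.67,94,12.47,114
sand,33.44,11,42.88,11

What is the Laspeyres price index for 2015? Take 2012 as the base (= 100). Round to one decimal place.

96.3

Laspeyres price index uses base-period quantities as weights.
ΣP(2015)·Q(2012) = 7.76×127 + 383.58×5 + 452.72×11 + 12.47×94 + 42.88×11 = 985.52 + 1917.9 + 4979.92 + 1172.18 + 471.68 = 9527.2
ΣP(2012)·Q(2012) = 6.56×127 + 486.29×5 + 477.79×11 + 10.67×94 + 33.44×11 = 833.12 + 2431.45 + 5255.69 + 1002.98 + 367.84 = 9891.08
Index = 9527.2 / 9891.08 × 100 = 96.3211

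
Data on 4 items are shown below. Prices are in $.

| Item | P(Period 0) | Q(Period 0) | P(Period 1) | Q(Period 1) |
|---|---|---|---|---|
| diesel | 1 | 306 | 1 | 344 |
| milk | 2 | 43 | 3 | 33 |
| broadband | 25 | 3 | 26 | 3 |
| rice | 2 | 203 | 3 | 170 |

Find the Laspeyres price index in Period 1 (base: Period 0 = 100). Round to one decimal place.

Laspeyres price index uses base-period quantities as weights.
ΣP(Period 1)·Q(Period 0) = 1×306 + 3×43 + 26×3 + 3×203 = 306 + 129 + 78 + 609 = 1122
ΣP(Period 0)·Q(Period 0) = 1×306 + 2×43 + 25×3 + 2×203 = 306 + 86 + 75 + 406 = 873
Index = 1122 / 873 × 100 = 128.5223

128.5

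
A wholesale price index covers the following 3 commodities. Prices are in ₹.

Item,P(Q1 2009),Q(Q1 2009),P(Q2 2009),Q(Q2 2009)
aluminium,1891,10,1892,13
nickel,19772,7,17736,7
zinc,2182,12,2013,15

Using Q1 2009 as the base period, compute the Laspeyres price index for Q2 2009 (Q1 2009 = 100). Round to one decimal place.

Laspeyres price index uses base-period quantities as weights.
ΣP(Q2 2009)·Q(Q1 2009) = 1892×10 + 17736×7 + 2013×12 = 18920 + 124152 + 24156 = 167228
ΣP(Q1 2009)·Q(Q1 2009) = 1891×10 + 19772×7 + 2182×12 = 18910 + 138404 + 26184 = 183498
Index = 167228 / 183498 × 100 = 91.1334

91.1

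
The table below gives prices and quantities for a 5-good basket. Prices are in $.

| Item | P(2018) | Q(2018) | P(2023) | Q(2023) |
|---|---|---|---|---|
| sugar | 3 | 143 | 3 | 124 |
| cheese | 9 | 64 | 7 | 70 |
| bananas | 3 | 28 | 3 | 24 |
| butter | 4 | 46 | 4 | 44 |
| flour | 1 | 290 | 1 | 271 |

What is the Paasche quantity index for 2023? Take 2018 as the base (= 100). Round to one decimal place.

96.2

Paasche quantity index uses current-period prices as weights.
ΣP(2023)·Q(2023) = 3×124 + 7×70 + 3×24 + 4×44 + 1×271 = 372 + 490 + 72 + 176 + 271 = 1381
ΣP(2023)·Q(2018) = 3×143 + 7×64 + 3×28 + 4×46 + 1×290 = 429 + 448 + 84 + 184 + 290 = 1435
Index = 1381 / 1435 × 100 = 96.2369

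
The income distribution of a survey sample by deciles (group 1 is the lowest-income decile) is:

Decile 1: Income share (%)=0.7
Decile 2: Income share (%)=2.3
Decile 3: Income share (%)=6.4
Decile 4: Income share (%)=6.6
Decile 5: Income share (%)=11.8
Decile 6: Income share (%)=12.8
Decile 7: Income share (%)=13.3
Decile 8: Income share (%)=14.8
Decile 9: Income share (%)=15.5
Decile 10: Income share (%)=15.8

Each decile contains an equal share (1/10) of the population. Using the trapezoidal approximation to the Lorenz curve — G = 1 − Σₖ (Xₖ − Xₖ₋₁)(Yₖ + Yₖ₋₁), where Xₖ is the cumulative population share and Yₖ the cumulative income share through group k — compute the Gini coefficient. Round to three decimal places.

Cumulative income shares Yₖ: 0.0070, 0.0300, 0.0940, 0.1600, 0.2780, 0.4060, 0.5390, 0.6870, 0.8420, 1.0000
Σ (Xₖ−Xₖ₋₁)(Yₖ+Yₖ₋₁) = (1/10)(0.0070+0.0000) + (1/10)(0.0300+0.0070) + (1/10)(0.0940+0.0300) + (1/10)(0.1600+0.0940) + (1/10)(0.2780+0.1600) + (1/10)(0.4060+0.2780) + (1/10)(0.5390+0.4060) + (1/10)(0.6870+0.5390) + (1/10)(0.8420+0.6870) + (1/10)(1.0000+0.8420)
  = 0.0007 + 0.0037 + 0.0124 + 0.0254 + 0.0438 + 0.0684 + 0.0945 + 0.1226 + 0.1529 + 0.1842 = 0.7086
G = 1 − 0.7086 = 0.2914

0.291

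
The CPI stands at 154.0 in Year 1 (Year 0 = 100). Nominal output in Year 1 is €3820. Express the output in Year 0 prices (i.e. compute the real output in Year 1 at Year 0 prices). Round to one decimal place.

2480.5

Real = Nominal ÷ (Index/100) = 3820 ÷ (154.0/100)
     = 3820 ÷ 1.540 = 2480.5195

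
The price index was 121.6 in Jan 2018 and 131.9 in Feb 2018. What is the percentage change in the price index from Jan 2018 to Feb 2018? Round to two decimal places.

Change = (131.9 − 121.6) / 121.6 × 100
       = 10.3 / 121.6 × 100 = 8.4704%

8.47%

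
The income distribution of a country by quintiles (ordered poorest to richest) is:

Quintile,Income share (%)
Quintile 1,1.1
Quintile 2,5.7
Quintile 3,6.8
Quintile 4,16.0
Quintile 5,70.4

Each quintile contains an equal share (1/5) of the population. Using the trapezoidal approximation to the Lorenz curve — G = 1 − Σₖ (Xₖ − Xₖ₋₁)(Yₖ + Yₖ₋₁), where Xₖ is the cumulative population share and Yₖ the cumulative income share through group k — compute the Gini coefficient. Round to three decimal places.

0.596

Cumulative income shares Yₖ: 0.0110, 0.0680, 0.1360, 0.2960, 1.0000
Σ (Xₖ−Xₖ₋₁)(Yₖ+Yₖ₋₁) = (1/5)(0.0110+0.0000) + (1/5)(0.0680+0.0110) + (1/5)(0.1360+0.0680) + (1/5)(0.2960+0.1360) + (1/5)(1.0000+0.2960)
  = 0.0022 + 0.0158 + 0.0408 + 0.0864 + 0.2592 = 0.4044
G = 1 − 0.4044 = 0.5956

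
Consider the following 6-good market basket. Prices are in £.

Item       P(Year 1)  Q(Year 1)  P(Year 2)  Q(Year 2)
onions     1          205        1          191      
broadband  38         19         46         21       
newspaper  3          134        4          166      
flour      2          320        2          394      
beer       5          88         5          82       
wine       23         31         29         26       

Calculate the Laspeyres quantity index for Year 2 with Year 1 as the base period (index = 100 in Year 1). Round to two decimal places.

Laspeyres quantity index uses base-period prices as weights.
ΣP(Year 1)·Q(Year 2) = 1×191 + 38×21 + 3×166 + 2×394 + 5×82 + 23×26 = 191 + 798 + 498 + 788 + 410 + 598 = 3283
ΣP(Year 1)·Q(Year 1) = 1×205 + 38×19 + 3×134 + 2×320 + 5×88 + 23×31 = 205 + 722 + 402 + 640 + 440 + 713 = 3122
Index = 3283 / 3122 × 100 = 105.1570

105.16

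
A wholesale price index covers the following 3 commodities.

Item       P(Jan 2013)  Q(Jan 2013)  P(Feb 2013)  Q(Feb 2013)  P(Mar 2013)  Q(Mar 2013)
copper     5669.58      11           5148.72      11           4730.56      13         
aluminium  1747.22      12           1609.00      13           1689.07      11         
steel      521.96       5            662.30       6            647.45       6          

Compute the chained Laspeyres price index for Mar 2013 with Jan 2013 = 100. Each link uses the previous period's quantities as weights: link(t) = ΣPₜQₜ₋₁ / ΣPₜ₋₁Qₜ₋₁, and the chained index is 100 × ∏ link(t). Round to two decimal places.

Link Jan 2013→Feb 2013:
ΣP(Feb 2013)Q(Jan 2013) = 5148.72×11 + 1609.00×12 + 662.30×5 = 56635.92 + 19308 + 3311.5 = 79255.42
ΣP(Jan 2013)Q(Jan 2013) = 5669.58×11 + 1747.22×12 + 521.96×5 = 62365.38 + 20966.64 + 2609.8 = 85941.82
link = 79255.42/85941.82 = 0.922199
Link Feb 2013→Mar 2013:
ΣP(Mar 2013)Q(Feb 2013) = 4730.56×11 + 1689.07×13 + 647.45×6 = 52036.16 + 21957.91 + 3884.7 = 77878.77
ΣP(Feb 2013)Q(Feb 2013) = 5148.72×11 + 1609.00×13 + 662.30×6 = 56635.92 + 20917 + 3973.8 = 81526.72
link = 77878.77/81526.72 = 0.955255
Chained index = 100 × 0.922199 × 0.955255 = 88.0934

88.09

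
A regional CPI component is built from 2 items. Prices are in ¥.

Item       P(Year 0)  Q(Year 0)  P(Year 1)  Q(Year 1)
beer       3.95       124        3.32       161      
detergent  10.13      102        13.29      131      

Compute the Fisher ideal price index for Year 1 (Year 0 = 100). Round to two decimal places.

Laspeyres component (base-period weights):
ΣP(Year 1)Q(Year 0) = 3.32×124 + 13.29×102 = 411.68 + 1355.58 = 1767.26
ΣP(Year 0)Q(Year 0) = 3.95×124 + 10.13×102 = 489.8 + 1033.26 = 1523.06
L = 1767.26 / 1523.06 × 100 = 116.0335
Paasche component (current-period weights):
ΣP(Year 1)Q(Year 1) = 3.32×161 + 13.29×131 = 534.52 + 1740.99 = 2275.51
ΣP(Year 0)Q(Year 1) = 3.95×161 + 10.13×131 = 635.95 + 1327.03 = 1962.98
P = 2275.51 / 1962.98 × 100 = 115.9212
Fisher = √(L × P) = √(116.0335 × 115.9212) = 115.9773

115.98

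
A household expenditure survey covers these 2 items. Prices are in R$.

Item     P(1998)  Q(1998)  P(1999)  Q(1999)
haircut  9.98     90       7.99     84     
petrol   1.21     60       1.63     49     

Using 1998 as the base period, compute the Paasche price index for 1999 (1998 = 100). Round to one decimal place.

83.7

Paasche price index uses current-period quantities as weights.
ΣP(1999)·Q(1999) = 7.99×84 + 1.63×49 = 671.16 + 79.87 = 751.03
ΣP(1998)·Q(1999) = 9.98×84 + 1.21×49 = 838.32 + 59.29 = 897.61
Index = 751.03 / 897.61 × 100 = 83.6700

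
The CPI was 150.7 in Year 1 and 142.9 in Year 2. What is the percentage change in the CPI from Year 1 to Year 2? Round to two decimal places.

-5.18%

Change = (142.9 − 150.7) / 150.7 × 100
       = -7.8 / 150.7 × 100 = -5.1758%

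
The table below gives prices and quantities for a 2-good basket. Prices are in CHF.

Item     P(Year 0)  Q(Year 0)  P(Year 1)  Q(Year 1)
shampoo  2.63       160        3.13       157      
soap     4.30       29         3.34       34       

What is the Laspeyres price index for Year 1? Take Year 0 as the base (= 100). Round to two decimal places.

109.56

Laspeyres price index uses base-period quantities as weights.
ΣP(Year 1)·Q(Year 0) = 3.13×160 + 3.34×29 = 500.8 + 96.86 = 597.66
ΣP(Year 0)·Q(Year 0) = 2.63×160 + 4.30×29 = 420.8 + 124.7 = 545.5
Index = 597.66 / 545.5 × 100 = 109.5619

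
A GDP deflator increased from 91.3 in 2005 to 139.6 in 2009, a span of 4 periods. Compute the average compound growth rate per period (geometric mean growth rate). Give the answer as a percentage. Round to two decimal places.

Growth factor = (139.6/91.3)^(1/4) = (1.529025)^(1/4) = 1.111997
Growth rate = 1.111997 − 1 = 0.111997 = 11.1997%

11.20%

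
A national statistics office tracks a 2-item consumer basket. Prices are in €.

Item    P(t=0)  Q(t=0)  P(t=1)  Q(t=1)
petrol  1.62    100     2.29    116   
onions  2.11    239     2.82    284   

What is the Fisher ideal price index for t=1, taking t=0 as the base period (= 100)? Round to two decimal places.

135.51

Laspeyres component (base-period weights):
ΣP(t=1)Q(t=0) = 2.29×100 + 2.82×239 = 229 + 673.98 = 902.98
ΣP(t=0)Q(t=0) = 1.62×100 + 2.11×239 = 162 + 504.29 = 666.29
L = 902.98 / 666.29 × 100 = 135.5236
Paasche component (current-period weights):
ΣP(t=1)Q(t=1) = 2.29×116 + 2.82×284 = 265.64 + 800.88 = 1066.52
ΣP(t=0)Q(t=1) = 1.62×116 + 2.11×284 = 187.92 + 599.24 = 787.16
P = 1066.52 / 787.16 × 100 = 135.4896
Fisher = √(L × P) = √(135.5236 × 135.4896) = 135.5066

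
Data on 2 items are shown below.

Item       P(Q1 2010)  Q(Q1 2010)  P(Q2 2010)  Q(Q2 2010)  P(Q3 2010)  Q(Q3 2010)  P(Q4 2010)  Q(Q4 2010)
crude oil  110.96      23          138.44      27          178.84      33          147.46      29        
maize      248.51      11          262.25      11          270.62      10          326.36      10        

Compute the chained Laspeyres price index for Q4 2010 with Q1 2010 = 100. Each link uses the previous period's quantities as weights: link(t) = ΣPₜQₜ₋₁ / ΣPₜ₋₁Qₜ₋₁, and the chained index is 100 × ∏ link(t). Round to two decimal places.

Link Q1 2010→Q2 2010:
ΣP(Q2 2010)Q(Q1 2010) = 138.44×23 + 262.25×11 = 3184.12 + 2884.75 = 6068.87
ΣP(Q1 2010)Q(Q1 2010) = 110.96×23 + 248.51×11 = 2552.08 + 2733.61 = 5285.69
link = 6068.87/5285.69 = 1.148170
Link Q2 2010→Q3 2010:
ΣP(Q3 2010)Q(Q2 2010) = 178.84×27 + 270.62×11 = 4828.68 + 2976.82 = 7805.5
ΣP(Q2 2010)Q(Q2 2010) = 138.44×27 + 262.25×11 = 3737.88 + 2884.75 = 6622.63
link = 7805.5/6622.63 = 1.178610
Link Q3 2010→Q4 2010:
ΣP(Q4 2010)Q(Q3 2010) = 147.46×33 + 326.36×10 = 4866.18 + 3263.6 = 8129.78
ΣP(Q3 2010)Q(Q3 2010) = 178.84×33 + 270.62×10 = 5901.72 + 2706.2 = 8607.92
link = 8129.78/8607.92 = 0.944453
Chained index = 100 × 1.148170 × 1.178610 × 0.944453 = 127.8077

127.81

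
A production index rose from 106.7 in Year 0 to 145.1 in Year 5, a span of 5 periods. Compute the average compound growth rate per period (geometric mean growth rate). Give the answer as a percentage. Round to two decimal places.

Growth factor = (145.1/106.7)^(1/5) = (1.359888)^(1/5) = 1.063410
Growth rate = 1.063410 − 1 = 0.063410 = 6.3410%

6.34%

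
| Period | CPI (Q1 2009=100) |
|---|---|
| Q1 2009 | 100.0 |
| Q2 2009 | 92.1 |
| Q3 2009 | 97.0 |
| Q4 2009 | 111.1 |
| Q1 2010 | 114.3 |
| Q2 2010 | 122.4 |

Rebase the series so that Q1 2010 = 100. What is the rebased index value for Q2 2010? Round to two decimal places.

107.09

Rebased(Q2 2010) = 122.4 / 114.3 × 100 = 107.0866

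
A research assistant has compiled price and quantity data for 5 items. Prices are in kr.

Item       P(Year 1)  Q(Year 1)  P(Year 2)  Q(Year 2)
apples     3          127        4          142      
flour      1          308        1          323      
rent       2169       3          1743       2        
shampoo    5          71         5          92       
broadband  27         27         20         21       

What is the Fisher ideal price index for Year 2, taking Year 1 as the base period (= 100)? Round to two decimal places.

Laspeyres component (base-period weights):
ΣP(Year 2)Q(Year 1) = 4×127 + 1×308 + 1743×3 + 5×71 + 20×27 = 508 + 308 + 5229 + 355 + 540 = 6940
ΣP(Year 1)Q(Year 1) = 3×127 + 1×308 + 2169×3 + 5×71 + 27×27 = 381 + 308 + 6507 + 355 + 729 = 8280
L = 6940 / 8280 × 100 = 83.8164
Paasche component (current-period weights):
ΣP(Year 2)Q(Year 2) = 4×142 + 1×323 + 1743×2 + 5×92 + 20×21 = 568 + 323 + 3486 + 460 + 420 = 5257
ΣP(Year 1)Q(Year 2) = 3×142 + 1×323 + 2169×2 + 5×92 + 27×21 = 426 + 323 + 4338 + 460 + 567 = 6114
P = 5257 / 6114 × 100 = 85.9830
Fisher = √(L × P) = √(83.8164 × 85.9830) = 84.8928

84.89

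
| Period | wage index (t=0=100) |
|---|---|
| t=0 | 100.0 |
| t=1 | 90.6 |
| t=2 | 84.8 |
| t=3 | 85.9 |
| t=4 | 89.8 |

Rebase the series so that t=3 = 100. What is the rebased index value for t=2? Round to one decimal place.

Rebased(t=2) = 84.8 / 85.9 × 100 = 98.7194

98.7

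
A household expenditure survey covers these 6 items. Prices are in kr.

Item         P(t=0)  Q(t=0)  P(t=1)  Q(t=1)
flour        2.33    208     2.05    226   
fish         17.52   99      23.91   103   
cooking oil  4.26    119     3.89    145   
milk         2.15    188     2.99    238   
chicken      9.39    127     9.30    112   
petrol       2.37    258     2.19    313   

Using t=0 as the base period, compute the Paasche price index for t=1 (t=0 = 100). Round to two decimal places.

112.84

Paasche price index uses current-period quantities as weights.
ΣP(t=1)·Q(t=1) = 2.05×226 + 23.91×103 + 3.89×145 + 2.99×238 + 9.30×112 + 2.19×313 = 463.3 + 2462.73 + 564.05 + 711.62 + 1041.6 + 685.47 = 5928.77
ΣP(t=0)·Q(t=1) = 2.33×226 + 17.52×103 + 4.26×145 + 2.15×238 + 9.39×112 + 2.37×313 = 526.58 + 1804.56 + 617.7 + 511.7 + 1051.68 + 741.81 = 5254.03
Index = 5928.77 / 5254.03 × 100 = 112.8423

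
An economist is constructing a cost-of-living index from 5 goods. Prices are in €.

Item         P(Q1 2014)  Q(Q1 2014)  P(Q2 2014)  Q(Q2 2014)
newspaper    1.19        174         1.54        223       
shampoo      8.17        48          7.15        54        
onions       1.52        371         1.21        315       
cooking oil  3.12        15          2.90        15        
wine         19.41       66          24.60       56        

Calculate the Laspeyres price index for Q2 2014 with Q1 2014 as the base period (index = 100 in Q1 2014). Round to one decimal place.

109.5

Laspeyres price index uses base-period quantities as weights.
ΣP(Q2 2014)·Q(Q1 2014) = 1.54×174 + 7.15×48 + 1.21×371 + 2.90×15 + 24.60×66 = 267.96 + 343.2 + 448.91 + 43.5 + 1623.6 = 2727.17
ΣP(Q1 2014)·Q(Q1 2014) = 1.19×174 + 8.17×48 + 1.52×371 + 3.12×15 + 19.41×66 = 207.06 + 392.16 + 563.92 + 46.8 + 1281.06 = 2491
Index = 2727.17 / 2491 × 100 = 109.4809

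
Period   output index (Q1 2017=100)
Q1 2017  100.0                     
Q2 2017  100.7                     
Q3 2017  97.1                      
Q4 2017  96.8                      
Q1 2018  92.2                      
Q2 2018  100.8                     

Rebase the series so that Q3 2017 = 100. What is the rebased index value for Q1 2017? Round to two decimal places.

102.99

Rebased(Q1 2017) = 100.0 / 97.1 × 100 = 102.9866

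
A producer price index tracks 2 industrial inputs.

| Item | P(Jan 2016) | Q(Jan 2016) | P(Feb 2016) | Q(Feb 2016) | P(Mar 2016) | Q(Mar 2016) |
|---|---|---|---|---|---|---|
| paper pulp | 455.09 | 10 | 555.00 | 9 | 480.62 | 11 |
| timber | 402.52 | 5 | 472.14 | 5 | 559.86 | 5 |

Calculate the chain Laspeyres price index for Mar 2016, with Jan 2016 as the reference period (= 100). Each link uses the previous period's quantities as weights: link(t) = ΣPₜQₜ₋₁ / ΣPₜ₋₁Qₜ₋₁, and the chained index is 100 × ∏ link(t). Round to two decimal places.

Link Jan 2016→Feb 2016:
ΣP(Feb 2016)Q(Jan 2016) = 555.00×10 + 472.14×5 = 5550 + 2360.7 = 7910.7
ΣP(Jan 2016)Q(Jan 2016) = 455.09×10 + 402.52×5 = 4550.9 + 2012.6 = 6563.5
link = 7910.7/6563.5 = 1.205256
Link Feb 2016→Mar 2016:
ΣP(Mar 2016)Q(Feb 2016) = 480.62×9 + 559.86×5 = 4325.58 + 2799.3 = 7124.88
ΣP(Feb 2016)Q(Feb 2016) = 555.00×9 + 472.14×5 = 4995 + 2360.7 = 7355.7
link = 7124.88/7355.7 = 0.968620
Chained index = 100 × 1.205256 × 0.968620 = 116.7436

116.74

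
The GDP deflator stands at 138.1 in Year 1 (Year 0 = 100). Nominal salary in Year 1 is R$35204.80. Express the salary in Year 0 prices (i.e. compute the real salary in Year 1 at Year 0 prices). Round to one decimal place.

25492.3

Real = Nominal ÷ (Index/100) = 35204.80 ÷ (138.1/100)
     = 35204.80 ÷ 1.381 = 25492.2520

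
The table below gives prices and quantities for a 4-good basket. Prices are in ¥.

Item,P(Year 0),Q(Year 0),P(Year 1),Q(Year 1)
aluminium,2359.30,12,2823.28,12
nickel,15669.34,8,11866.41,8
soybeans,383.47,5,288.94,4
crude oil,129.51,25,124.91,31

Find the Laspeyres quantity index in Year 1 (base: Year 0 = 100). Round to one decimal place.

100.2

Laspeyres quantity index uses base-period prices as weights.
ΣP(Year 0)·Q(Year 1) = 2359.30×12 + 15669.34×8 + 383.47×4 + 129.51×31 = 28311.6 + 125354.72 + 1533.88 + 4014.81 = 159215.01
ΣP(Year 0)·Q(Year 0) = 2359.30×12 + 15669.34×8 + 383.47×5 + 129.51×25 = 28311.6 + 125354.72 + 1917.35 + 3237.75 = 158821.42
Index = 159215.01 / 158821.42 × 100 = 100.2478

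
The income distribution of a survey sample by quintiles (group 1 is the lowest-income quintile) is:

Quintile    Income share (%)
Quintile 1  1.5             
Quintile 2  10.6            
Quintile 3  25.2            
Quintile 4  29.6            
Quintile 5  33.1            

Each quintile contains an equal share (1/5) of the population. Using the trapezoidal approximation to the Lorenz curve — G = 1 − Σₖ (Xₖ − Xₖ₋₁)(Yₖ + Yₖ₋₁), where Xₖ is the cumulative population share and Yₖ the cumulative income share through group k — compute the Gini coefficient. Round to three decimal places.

0.329

Cumulative income shares Yₖ: 0.0150, 0.1210, 0.3730, 0.6690, 1.0000
Σ (Xₖ−Xₖ₋₁)(Yₖ+Yₖ₋₁) = (1/5)(0.0150+0.0000) + (1/5)(0.1210+0.0150) + (1/5)(0.3730+0.1210) + (1/5)(0.6690+0.3730) + (1/5)(1.0000+0.6690)
  = 0.0030 + 0.0272 + 0.0988 + 0.2084 + 0.3338 = 0.6712
G = 1 − 0.6712 = 0.3288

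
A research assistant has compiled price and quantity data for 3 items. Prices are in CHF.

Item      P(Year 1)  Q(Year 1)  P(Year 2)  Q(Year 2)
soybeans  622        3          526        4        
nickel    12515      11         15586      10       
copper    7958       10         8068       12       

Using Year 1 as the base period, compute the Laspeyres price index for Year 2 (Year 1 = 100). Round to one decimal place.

115.8

Laspeyres price index uses base-period quantities as weights.
ΣP(Year 2)·Q(Year 1) = 526×3 + 15586×11 + 8068×10 = 1578 + 171446 + 80680 = 253704
ΣP(Year 1)·Q(Year 1) = 622×3 + 12515×11 + 7958×10 = 1866 + 137665 + 79580 = 219111
Index = 253704 / 219111 × 100 = 115.7879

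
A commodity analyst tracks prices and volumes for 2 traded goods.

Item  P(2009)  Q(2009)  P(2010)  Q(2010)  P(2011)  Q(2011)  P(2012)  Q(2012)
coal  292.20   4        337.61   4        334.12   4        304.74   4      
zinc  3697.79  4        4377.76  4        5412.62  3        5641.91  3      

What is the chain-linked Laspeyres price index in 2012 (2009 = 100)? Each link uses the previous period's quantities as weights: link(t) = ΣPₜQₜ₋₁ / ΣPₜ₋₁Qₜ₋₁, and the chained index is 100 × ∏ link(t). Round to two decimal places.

Link 2009→2010:
ΣP(2010)Q(2009) = 337.61×4 + 4377.76×4 = 1350.44 + 17511.04 = 18861.48
ΣP(2009)Q(2009) = 292.20×4 + 3697.79×4 = 1168.8 + 14791.16 = 15959.96
link = 18861.48/15959.96 = 1.181800
Link 2010→2011:
ΣP(2011)Q(2010) = 334.12×4 + 5412.62×4 = 1336.48 + 21650.48 = 22986.96
ΣP(2010)Q(2010) = 337.61×4 + 4377.76×4 = 1350.44 + 17511.04 = 18861.48
link = 22986.96/18861.48 = 1.218725
Link 2011→2012:
ΣP(2012)Q(2011) = 304.74×4 + 5641.91×3 = 1218.96 + 16925.73 = 18144.69
ΣP(2011)Q(2011) = 334.12×4 + 5412.62×3 = 1336.48 + 16237.86 = 17574.34
link = 18144.69/17574.34 = 1.032454
Chained index = 100 × 1.181800 × 1.218725 × 1.032454 = 148.7032

148.70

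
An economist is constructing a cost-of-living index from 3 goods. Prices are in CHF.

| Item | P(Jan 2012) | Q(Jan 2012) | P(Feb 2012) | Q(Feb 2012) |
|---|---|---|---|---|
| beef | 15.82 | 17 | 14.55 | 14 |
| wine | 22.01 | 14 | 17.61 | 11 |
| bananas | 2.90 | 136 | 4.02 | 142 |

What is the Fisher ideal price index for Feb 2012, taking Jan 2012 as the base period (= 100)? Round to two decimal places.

Laspeyres component (base-period weights):
ΣP(Feb 2012)Q(Jan 2012) = 14.55×17 + 17.61×14 + 4.02×136 = 247.35 + 246.54 + 546.72 = 1040.61
ΣP(Jan 2012)Q(Jan 2012) = 15.82×17 + 22.01×14 + 2.90×136 = 268.94 + 308.14 + 394.4 = 971.48
L = 1040.61 / 971.48 × 100 = 107.1159
Paasche component (current-period weights):
ΣP(Feb 2012)Q(Feb 2012) = 14.55×14 + 17.61×11 + 4.02×142 = 203.7 + 193.71 + 570.84 = 968.25
ΣP(Jan 2012)Q(Feb 2012) = 15.82×14 + 22.01×11 + 2.90×142 = 221.48 + 242.11 + 411.8 = 875.39
P = 968.25 / 875.39 × 100 = 110.6078
Fisher = √(L × P) = √(107.1159 × 110.6078) = 108.8479

108.85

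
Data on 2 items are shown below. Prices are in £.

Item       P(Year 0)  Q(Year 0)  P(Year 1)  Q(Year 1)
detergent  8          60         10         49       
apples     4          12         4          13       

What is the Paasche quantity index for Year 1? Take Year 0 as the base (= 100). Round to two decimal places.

Paasche quantity index uses current-period prices as weights.
ΣP(Year 1)·Q(Year 1) = 10×49 + 4×13 = 490 + 52 = 542
ΣP(Year 1)·Q(Year 0) = 10×60 + 4×12 = 600 + 48 = 648
Index = 542 / 648 × 100 = 83.6420

83.64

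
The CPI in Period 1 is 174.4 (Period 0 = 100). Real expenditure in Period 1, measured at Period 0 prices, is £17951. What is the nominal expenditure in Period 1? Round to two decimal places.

31306.54

Nominal = Real × (Index/100) = 17951 × (174.4/100)
        = 17951 × 1.744 = 31306.5440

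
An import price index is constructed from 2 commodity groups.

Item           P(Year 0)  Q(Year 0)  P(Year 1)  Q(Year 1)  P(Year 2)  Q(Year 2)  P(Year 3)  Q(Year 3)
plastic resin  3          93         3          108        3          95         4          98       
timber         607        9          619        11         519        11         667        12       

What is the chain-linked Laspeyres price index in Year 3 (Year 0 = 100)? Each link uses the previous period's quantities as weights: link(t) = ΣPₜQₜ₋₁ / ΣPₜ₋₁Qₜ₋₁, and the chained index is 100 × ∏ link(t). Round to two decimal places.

Link Year 0→Year 1:
ΣP(Year 1)Q(Year 0) = 3×93 + 619×9 = 279 + 5571 = 5850
ΣP(Year 0)Q(Year 0) = 3×93 + 607×9 = 279 + 5463 = 5742
link = 5850/5742 = 1.018809
Link Year 1→Year 2:
ΣP(Year 2)Q(Year 1) = 3×108 + 519×11 = 324 + 5709 = 6033
ΣP(Year 1)Q(Year 1) = 3×108 + 619×11 = 324 + 6809 = 7133
link = 6033/7133 = 0.845787
Link Year 2→Year 3:
ΣP(Year 3)Q(Year 2) = 4×95 + 667×11 = 380 + 7337 = 7717
ΣP(Year 2)Q(Year 2) = 3×95 + 519×11 = 285 + 5709 = 5994
link = 7717/5994 = 1.287454
Chained index = 100 × 1.018809 × 0.845787 × 1.287454 = 110.9393

110.94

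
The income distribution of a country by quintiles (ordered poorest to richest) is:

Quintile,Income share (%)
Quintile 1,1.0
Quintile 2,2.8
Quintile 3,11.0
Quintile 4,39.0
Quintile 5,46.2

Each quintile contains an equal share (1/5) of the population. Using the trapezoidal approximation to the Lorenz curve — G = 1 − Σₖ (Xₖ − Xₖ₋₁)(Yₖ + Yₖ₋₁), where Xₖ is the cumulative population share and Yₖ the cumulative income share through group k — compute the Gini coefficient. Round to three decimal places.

0.506

Cumulative income shares Yₖ: 0.0100, 0.0380, 0.1480, 0.5380, 1.0000
Σ (Xₖ−Xₖ₋₁)(Yₖ+Yₖ₋₁) = (1/5)(0.0100+0.0000) + (1/5)(0.0380+0.0100) + (1/5)(0.1480+0.0380) + (1/5)(0.5380+0.1480) + (1/5)(1.0000+0.5380)
  = 0.0020 + 0.0096 + 0.0372 + 0.1372 + 0.3076 = 0.4936
G = 1 − 0.4936 = 0.5064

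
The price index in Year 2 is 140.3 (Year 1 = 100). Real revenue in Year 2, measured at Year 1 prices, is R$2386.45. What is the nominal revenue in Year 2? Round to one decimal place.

3348.2

Nominal = Real × (Index/100) = 2386.45 × (140.3/100)
        = 2386.45 × 1.403 = 3348.1893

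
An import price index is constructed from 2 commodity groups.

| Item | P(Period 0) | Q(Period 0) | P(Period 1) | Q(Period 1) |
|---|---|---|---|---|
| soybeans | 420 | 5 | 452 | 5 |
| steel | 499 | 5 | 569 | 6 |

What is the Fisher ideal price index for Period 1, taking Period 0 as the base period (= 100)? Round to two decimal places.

Laspeyres component (base-period weights):
ΣP(Period 1)Q(Period 0) = 452×5 + 569×5 = 2260 + 2845 = 5105
ΣP(Period 0)Q(Period 0) = 420×5 + 499×5 = 2100 + 2495 = 4595
L = 5105 / 4595 × 100 = 111.0990
Paasche component (current-period weights):
ΣP(Period 1)Q(Period 1) = 452×5 + 569×6 = 2260 + 3414 = 5674
ΣP(Period 0)Q(Period 1) = 420×5 + 499×6 = 2100 + 2994 = 5094
P = 5674 / 5094 × 100 = 111.3859
Fisher = √(L × P) = √(111.0990 × 111.3859) = 111.2424

111.24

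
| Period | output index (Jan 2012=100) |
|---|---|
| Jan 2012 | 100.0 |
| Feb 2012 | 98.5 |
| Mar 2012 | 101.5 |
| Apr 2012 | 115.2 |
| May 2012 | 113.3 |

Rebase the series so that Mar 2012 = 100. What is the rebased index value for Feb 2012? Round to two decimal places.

97.04

Rebased(Feb 2012) = 98.5 / 101.5 × 100 = 97.0443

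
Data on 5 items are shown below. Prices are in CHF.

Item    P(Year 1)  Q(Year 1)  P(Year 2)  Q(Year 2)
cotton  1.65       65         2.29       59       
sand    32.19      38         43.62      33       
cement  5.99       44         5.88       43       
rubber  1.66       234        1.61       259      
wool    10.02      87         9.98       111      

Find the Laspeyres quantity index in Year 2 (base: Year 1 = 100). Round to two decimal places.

Laspeyres quantity index uses base-period prices as weights.
ΣP(Year 1)·Q(Year 2) = 1.65×59 + 32.19×33 + 5.99×43 + 1.66×259 + 10.02×111 = 97.35 + 1062.27 + 257.57 + 429.94 + 1112.22 = 2959.35
ΣP(Year 1)·Q(Year 1) = 1.65×65 + 32.19×38 + 5.99×44 + 1.66×234 + 10.02×87 = 107.25 + 1223.22 + 263.56 + 388.44 + 871.74 = 2854.21
Index = 2959.35 / 2854.21 × 100 = 103.6837

103.68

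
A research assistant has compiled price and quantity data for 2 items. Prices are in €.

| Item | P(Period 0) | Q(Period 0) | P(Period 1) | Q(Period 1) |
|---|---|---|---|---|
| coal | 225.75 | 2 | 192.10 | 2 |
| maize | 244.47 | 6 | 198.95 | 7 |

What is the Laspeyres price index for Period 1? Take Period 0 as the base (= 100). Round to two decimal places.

82.25

Laspeyres price index uses base-period quantities as weights.
ΣP(Period 1)·Q(Period 0) = 192.10×2 + 198.95×6 = 384.2 + 1193.7 = 1577.9
ΣP(Period 0)·Q(Period 0) = 225.75×2 + 244.47×6 = 451.5 + 1466.82 = 1918.32
Index = 1577.9 / 1918.32 × 100 = 82.2543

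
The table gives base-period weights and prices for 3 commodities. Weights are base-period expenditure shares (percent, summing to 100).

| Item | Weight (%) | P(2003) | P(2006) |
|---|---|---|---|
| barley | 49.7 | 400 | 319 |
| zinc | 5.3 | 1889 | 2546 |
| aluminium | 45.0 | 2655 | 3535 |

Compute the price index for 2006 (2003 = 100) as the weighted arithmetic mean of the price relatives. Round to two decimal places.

barley: 49.7 × (319/400) = 49.7 × 0.797500 = 39.6358
zinc: 5.3 × (2546/1889) = 5.3 × 1.347803 = 7.1434
aluminium: 45.0 × (3535/2655) = 45.0 × 1.331450 = 59.9153
Index = Σ wᵢ·(p₁ᵢ/p₀ᵢ) = 39.6358 + 7.1434 + 59.9153 = 106.6944

106.69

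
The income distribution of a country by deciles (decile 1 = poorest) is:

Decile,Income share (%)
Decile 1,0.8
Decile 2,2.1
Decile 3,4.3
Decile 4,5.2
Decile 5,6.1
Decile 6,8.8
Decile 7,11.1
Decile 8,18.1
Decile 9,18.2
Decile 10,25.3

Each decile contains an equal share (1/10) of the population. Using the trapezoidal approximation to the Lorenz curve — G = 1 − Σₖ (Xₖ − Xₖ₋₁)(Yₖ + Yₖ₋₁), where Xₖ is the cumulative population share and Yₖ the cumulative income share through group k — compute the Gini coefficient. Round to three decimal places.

Cumulative income shares Yₖ: 0.0080, 0.0290, 0.0720, 0.1240, 0.1850, 0.2730, 0.3840, 0.5650, 0.7470, 1.0000
Σ (Xₖ−Xₖ₋₁)(Yₖ+Yₖ₋₁) = (1/10)(0.0080+0.0000) + (1/10)(0.0290+0.0080) + (1/10)(0.0720+0.0290) + (1/10)(0.1240+0.0720) + (1/10)(0.1850+0.1240) + (1/10)(0.2730+0.1850) + (1/10)(0.3840+0.2730) + (1/10)(0.5650+0.3840) + (1/10)(0.7470+0.5650) + (1/10)(1.0000+0.7470)
  = 0.0008 + 0.0037 + 0.0101 + 0.0196 + 0.0309 + 0.0458 + 0.0657 + 0.0949 + 0.1312 + 0.1747 = 0.5774
G = 1 − 0.5774 = 0.4226

0.423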